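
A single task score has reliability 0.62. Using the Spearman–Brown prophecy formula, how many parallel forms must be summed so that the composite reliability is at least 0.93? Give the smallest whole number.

9

k ≥ ρ*(1−ρ₁)/(ρ₁(1−ρ*)) = 0.93·0.38 / (0.62·0.07) = 8.143.
Smallest integer k = 9.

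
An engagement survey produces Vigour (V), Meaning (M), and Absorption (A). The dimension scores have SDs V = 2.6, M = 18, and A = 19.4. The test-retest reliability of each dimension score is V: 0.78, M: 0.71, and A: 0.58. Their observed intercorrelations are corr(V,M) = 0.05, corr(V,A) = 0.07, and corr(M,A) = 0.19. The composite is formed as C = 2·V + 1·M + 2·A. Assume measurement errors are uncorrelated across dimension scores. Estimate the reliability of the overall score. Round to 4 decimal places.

Var(C) = 2²·2.6² + 18² + 2²·19.4² + 2·[2·2.6·18·0.05 + 4·2.6·19.4·0.07 + 2·18·19.4·0.19] = 1856.48 + 302.998 = 2159.48.
Because errors are independent across components, Cov(Tᵢ,Tⱼ) = Cov(Xᵢ,Xⱼ); the off-diagonal part of the true-score variance is the same as above.
True-score variance = [2²·2.6²·0.78 + 18²·0.71 + 2²·19.4²·0.58] + 302.998 = 1124.29 + 302.998 = 1427.28.
Reliability = 1427.28 / 2159.48 = 0.6609.

0.6609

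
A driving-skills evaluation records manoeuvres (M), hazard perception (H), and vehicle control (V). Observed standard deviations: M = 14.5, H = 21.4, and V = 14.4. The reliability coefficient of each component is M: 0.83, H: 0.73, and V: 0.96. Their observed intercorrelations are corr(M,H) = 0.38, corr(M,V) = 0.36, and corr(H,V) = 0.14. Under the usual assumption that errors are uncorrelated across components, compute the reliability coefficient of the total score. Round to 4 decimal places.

Var(M+H+V) = 14.5² + 21.4² + 14.4² + 2·[14.5·21.4·0.38 + 14.5·14.4·0.36 + 21.4·14.4·0.14] = 875.57 + 472.449 = 1348.02.
With uncorrelated errors the cross-covariances are all true-score covariance, so they carry over unchanged; only the diagonal terms shrink to ρᵢσᵢ².
True-score variance = [14.5²·0.83 + 21.4²·0.73 + 14.4²·0.96] + 472.449 = 707.884 + 472.449 = 1180.33.
Reliability = 1180.33 / 1348.02 = 0.8756.

0.8756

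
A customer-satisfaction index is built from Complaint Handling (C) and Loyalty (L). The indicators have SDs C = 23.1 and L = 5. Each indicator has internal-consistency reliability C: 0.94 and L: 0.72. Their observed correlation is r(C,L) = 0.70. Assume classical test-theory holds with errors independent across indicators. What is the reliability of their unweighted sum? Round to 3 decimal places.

Var(C+L) = 23.1² + 5² + 2·[23.1·5·0.70] = 558.61 + 161.7 = 720.31.
Under uncorrelated errors the observed covariances equal the true-score covariances, so only the own-variance terms attenuate.
True-score variance = [23.1²·0.94 + 5²·0.72] + 161.7 = 519.593 + 161.7 = 681.293.
Reliability = 681.293 / 720.31 = 0.946.

0.946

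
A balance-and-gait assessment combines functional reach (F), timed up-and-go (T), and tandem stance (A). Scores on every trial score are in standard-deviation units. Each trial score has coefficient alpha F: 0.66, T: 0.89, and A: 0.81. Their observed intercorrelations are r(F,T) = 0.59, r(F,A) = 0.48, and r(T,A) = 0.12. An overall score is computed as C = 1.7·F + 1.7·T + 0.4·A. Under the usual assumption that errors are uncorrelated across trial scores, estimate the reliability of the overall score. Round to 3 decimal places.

Var(C) = 1.7² + 1.7² + 0.4² + 2·[2.89·0.59 + 0.68·0.48 + 0.68·0.12] = 5.94 + 4.2262 = 10.1662.
Under uncorrelated errors the observed covariances equal the true-score covariances, so only the own-variance terms attenuate.
True-score variance = [1.7²·0.66 + 1.7²·0.89 + 0.4²·0.81] + 4.2262 = 4.6091 + 4.2262 = 8.8353.
Reliability = 8.8353 / 10.1662 = 0.869.

0.869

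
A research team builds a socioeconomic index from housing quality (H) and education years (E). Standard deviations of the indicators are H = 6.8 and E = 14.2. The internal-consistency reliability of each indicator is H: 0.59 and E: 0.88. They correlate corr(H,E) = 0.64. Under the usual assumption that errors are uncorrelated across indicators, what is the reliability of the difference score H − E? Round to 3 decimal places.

0.653

Var(H−E) = 6.8² + 14.2² − 2·6.8·14.2·0.64 = 247.88 − 123.597 = 124.283.
Because errors are independent across components, Cov(Tᵢ,Tⱼ) = Cov(Xᵢ,Xⱼ); the off-diagonal part of the true-score variance is the same as above.
True-score variance = [6.8²·0.59 + 14.2²·0.88] − 123.597 = 204.725 − 123.597 = 81.128.
Reliability = 81.128 / 124.283 = 0.653.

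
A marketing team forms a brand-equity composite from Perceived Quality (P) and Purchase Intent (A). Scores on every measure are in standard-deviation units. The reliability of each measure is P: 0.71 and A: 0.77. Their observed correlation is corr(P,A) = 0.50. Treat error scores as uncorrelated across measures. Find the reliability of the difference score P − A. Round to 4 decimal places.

0.4800

Var(P−A) = 1 + 1 − 2·0.50 = 2 − 1 = 1.
With uncorrelated errors the cross-covariances are all true-score covariance, so they carry over unchanged; only the diagonal terms shrink to ρᵢσᵢ².
True-score variance = [0.71 + 0.77] − 1 = 1.48 − 1 = 0.48.
Reliability = 0.48 / 1 = 0.4800.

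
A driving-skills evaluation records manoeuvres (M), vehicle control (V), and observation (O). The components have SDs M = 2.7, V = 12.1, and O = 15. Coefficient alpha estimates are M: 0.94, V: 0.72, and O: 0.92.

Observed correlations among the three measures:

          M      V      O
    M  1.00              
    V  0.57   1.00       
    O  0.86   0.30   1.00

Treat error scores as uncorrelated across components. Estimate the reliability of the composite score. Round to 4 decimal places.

0.9000

Var(M+V+O) = 2.7² + 12.1² + 15² + 2·[2.7·12.1·0.57 + 2.7·15·0.86 + 12.1·15·0.30] = 378.7 + 215.804 = 594.504.
Under uncorrelated errors the observed covariances equal the true-score covariances, so only the own-variance terms attenuate.
True-score variance = [2.7²·0.94 + 12.1²·0.72 + 15²·0.92] + 215.804 = 319.268 + 215.804 = 535.072.
Reliability = 535.072 / 594.504 = 0.9000.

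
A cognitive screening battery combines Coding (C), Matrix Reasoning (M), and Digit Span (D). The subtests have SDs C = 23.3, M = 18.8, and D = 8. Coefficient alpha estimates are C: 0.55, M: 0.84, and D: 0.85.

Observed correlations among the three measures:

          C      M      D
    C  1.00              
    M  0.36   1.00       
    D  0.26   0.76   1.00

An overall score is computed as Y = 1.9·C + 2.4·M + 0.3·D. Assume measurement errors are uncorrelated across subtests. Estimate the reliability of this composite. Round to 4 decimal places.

0.7865

Var(Y) = 1.9²·23.3² + 2.4²·18.8² + 0.3²·8² + 2·[4.56·23.3·18.8·0.36 + 0.57·23.3·8·0.26 + 0.72·18.8·8·0.76] = 4001.41 + 1658.02 = 5659.43.
Because errors are independent across components, Cov(Tᵢ,Tⱼ) = Cov(Xᵢ,Xⱼ); the off-diagonal part of the true-score variance is the same as above.
True-score variance = [1.9²·23.3²·0.55 + 2.4²·18.8²·0.84 + 0.3²·8²·0.85] + 1658.02 = 2792.89 + 1658.02 = 4450.91.
Reliability = 4450.91 / 5659.43 = 0.7865.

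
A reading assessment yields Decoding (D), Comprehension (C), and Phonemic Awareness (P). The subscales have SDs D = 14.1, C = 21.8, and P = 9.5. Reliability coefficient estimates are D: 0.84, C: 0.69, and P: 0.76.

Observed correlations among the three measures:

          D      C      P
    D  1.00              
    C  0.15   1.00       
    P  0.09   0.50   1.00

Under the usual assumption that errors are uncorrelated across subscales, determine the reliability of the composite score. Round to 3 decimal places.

Var(D+C+P) = 14.1² + 21.8² + 9.5² + 2·[14.1·21.8·0.15 + 14.1·9.5·0.09 + 21.8·9.5·0.50] = 764.3 + 323.425 = 1087.72.
Because errors are independent across components, Cov(Tᵢ,Tⱼ) = Cov(Xᵢ,Xⱼ); the off-diagonal part of the true-score variance is the same as above.
True-score variance = [14.1²·0.84 + 21.8²·0.69 + 9.5²·0.76] + 323.425 = 563.506 + 323.425 = 886.931.
Reliability = 886.931 / 1087.72 = 0.815.

0.815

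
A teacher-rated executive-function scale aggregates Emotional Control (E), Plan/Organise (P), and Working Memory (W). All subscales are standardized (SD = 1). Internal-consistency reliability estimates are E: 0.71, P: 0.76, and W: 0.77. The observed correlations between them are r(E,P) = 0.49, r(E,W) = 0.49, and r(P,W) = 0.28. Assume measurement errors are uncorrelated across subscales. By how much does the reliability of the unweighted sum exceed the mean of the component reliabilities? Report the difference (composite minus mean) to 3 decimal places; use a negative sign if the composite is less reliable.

0.116

Var(sum) = 3 + 2.52 = 5.52; true-score variance = 2.24 + 2.52 = 4.76; composite reliability = 0.8623.
Mean component reliability = 0.7467.
Difference = 0.8623 − 0.7467 = 0.116.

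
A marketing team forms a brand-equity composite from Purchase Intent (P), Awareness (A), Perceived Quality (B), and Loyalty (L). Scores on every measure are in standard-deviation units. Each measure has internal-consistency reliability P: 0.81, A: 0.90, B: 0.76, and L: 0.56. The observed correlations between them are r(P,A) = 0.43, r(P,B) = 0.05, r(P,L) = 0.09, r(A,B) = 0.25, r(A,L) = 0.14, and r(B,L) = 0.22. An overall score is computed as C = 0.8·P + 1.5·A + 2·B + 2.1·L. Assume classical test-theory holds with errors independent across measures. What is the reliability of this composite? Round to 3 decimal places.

0.809

Var(C) = 0.8² + 1.5² + 2² + 2.1² + 2·[1.2·0.43 + 1.6·0.05 + 1.68·0.09 + 3·0.25 + 3.15·0.14 + 4.2·0.22] = 11.3 + 5.7244 = 17.0244.
With uncorrelated errors the cross-covariances are all true-score covariance, so they carry over unchanged; only the diagonal terms shrink to ρᵢσᵢ².
True-score variance = [0.8²·0.81 + 1.5²·0.90 + 2²·0.76 + 2.1²·0.56] + 5.7244 = 8.053 + 5.7244 = 13.7774.
Reliability = 13.7774 / 17.0244 = 0.809.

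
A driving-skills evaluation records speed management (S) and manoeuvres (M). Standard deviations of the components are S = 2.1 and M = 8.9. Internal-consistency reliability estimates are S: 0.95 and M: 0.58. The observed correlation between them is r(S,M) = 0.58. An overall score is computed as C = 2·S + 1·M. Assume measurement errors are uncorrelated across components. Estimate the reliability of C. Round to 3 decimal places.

Var(C) = 2²·2.1² + 8.9² + 2·[2·2.1·8.9·0.58] = 96.85 + 43.3608 = 140.211.
With uncorrelated errors the cross-covariances are all true-score covariance, so they carry over unchanged; only the diagonal terms shrink to ρᵢσᵢ².
True-score variance = [2²·2.1²·0.95 + 8.9²·0.58] + 43.3608 = 62.6998 + 43.3608 = 106.061.
Reliability = 106.061 / 140.211 = 0.756.

0.756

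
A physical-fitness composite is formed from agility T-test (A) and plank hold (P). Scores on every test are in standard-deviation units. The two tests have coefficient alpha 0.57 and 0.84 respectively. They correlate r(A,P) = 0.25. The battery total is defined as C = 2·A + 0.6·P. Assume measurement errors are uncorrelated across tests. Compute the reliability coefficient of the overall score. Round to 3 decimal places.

Var(C) = 2² + 0.6² + 2·[1.2·0.25] = 4.36 + 0.6 = 4.96.
Under uncorrelated errors the observed covariances equal the true-score covariances, so only the own-variance terms attenuate.
True-score variance = [2²·0.57 + 0.6²·0.84] + 0.6 = 2.5824 + 0.6 = 3.1824.
Reliability = 3.1824 / 4.96 = 0.642.

0.642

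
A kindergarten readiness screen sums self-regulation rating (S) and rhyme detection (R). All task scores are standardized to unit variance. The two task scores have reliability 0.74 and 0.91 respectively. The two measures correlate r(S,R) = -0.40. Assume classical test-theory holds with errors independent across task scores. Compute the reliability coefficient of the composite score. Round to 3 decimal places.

0.708

Var(S+R) = 2 + 2·[(-0.40)] = 2 − 0.8 = 1.2.
Because errors are independent across components, Cov(Tᵢ,Tⱼ) = Cov(Xᵢ,Xⱼ); the off-diagonal part of the true-score variance is the same as above.
True-score variance = [0.74 + 0.91] − 0.8 = 1.65 − 0.8 = 0.85.
Reliability = 0.85 / 1.2 = 0.708.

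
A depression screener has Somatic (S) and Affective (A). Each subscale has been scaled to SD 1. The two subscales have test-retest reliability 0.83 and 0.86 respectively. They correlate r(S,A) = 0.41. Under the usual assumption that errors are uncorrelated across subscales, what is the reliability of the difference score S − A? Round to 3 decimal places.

0.737

Var(S−A) = 1 + 1 − 2·0.41 = 2 − 0.82 = 1.18.
Under uncorrelated errors the observed covariances equal the true-score covariances, so only the own-variance terms attenuate.
True-score variance = [0.83 + 0.86] − 0.82 = 1.69 − 0.82 = 0.87.
Reliability = 0.87 / 1.18 = 0.737.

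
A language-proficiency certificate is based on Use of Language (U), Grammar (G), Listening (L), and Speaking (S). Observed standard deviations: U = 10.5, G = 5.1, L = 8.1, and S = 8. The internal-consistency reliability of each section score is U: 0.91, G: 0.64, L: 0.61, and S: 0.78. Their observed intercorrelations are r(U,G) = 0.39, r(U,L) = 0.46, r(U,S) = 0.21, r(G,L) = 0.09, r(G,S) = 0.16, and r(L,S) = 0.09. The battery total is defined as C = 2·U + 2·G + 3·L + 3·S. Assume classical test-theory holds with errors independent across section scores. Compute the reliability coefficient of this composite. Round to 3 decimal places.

0.844

Var(C) = 2²·10.5² + 2²·5.1² + 3²·8.1² + 3²·8² + 2·[4·10.5·5.1·0.39 + 6·10.5·8.1·0.46 + 6·10.5·8·0.21 + 6·5.1·8.1·0.09 + 6·5.1·8·0.16 + 9·8.1·8·0.09] = 1711.53 + 1076.16 = 2787.69.
Under uncorrelated errors the observed covariances equal the true-score covariances, so only the own-variance terms attenuate.
True-score variance = [2²·10.5²·0.91 + 2²·5.1²·0.64 + 3²·8.1²·0.61 + 3²·8²·0.78] + 1076.16 = 1277.37 + 1076.16 = 2353.53.
Reliability = 2353.53 / 2787.69 = 0.844.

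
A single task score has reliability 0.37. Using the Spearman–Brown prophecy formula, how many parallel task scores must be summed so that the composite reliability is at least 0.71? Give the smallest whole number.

k ≥ ρ*(1−ρ₁)/(ρ₁(1−ρ*)) = 0.71·0.63 / (0.37·0.29) = 4.169.
Smallest integer k = 5.

5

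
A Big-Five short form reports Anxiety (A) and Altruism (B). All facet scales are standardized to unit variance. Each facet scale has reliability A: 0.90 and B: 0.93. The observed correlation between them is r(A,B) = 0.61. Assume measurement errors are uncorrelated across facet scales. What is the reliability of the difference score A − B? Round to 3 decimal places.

Var(A−B) = 1 + 1 − 2·0.61 = 2 − 1.22 = 0.78.
Because errors are independent across components, Cov(Tᵢ,Tⱼ) = Cov(Xᵢ,Xⱼ); the off-diagonal part of the true-score variance is the same as above.
True-score variance = [0.90 + 0.93] − 1.22 = 1.83 − 1.22 = 0.61.
Reliability = 0.61 / 0.78 = 0.782.

0.782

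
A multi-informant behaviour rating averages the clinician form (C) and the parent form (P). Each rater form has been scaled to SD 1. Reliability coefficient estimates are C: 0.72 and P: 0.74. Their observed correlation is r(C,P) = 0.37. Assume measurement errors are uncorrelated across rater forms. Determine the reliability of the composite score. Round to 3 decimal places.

0.803

Var(C+P) = 2 + 2·[0.37] = 2 + 0.74 = 2.74.
Because errors are independent across components, Cov(Tᵢ,Tⱼ) = Cov(Xᵢ,Xⱼ); the off-diagonal part of the true-score variance is the same as above.
True-score variance = [0.72 + 0.74] + 0.74 = 1.46 + 0.74 = 2.2.
Reliability = 2.2 / 2.74 = 0.803.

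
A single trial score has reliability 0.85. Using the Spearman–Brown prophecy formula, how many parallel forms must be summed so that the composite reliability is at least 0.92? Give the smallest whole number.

k ≥ ρ*(1−ρ₁)/(ρ₁(1−ρ*)) = 0.92·0.15 / (0.85·0.08) = 2.029.
Smallest integer k = 3.

3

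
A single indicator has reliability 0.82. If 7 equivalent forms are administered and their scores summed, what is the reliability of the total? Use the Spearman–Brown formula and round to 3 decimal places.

ρ_k = kρ / (1 + (k−1)ρ) = 7·0.82 / (1 + 6·0.82) = 5.740 / 5.920 = 0.970.

0.970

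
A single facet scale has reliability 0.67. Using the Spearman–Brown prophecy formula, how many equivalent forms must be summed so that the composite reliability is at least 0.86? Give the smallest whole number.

k ≥ ρ*(1−ρ₁)/(ρ₁(1−ρ*)) = 0.86·0.33 / (0.67·0.14) = 3.026.
Smallest integer k = 4.

4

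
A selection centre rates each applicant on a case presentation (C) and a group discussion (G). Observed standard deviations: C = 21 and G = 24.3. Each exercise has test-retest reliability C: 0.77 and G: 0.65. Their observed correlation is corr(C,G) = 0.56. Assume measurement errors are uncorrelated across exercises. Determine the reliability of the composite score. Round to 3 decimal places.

0.808

Var(C+G) = 21² + 24.3² + 2·[21·24.3·0.56] = 1031.49 + 571.536 = 1603.03.
Under uncorrelated errors the observed covariances equal the true-score covariances, so only the own-variance terms attenuate.
True-score variance = [21²·0.77 + 24.3²·0.65] + 571.536 = 723.389 + 571.536 = 1294.92.
Reliability = 1294.92 / 1603.03 = 0.808.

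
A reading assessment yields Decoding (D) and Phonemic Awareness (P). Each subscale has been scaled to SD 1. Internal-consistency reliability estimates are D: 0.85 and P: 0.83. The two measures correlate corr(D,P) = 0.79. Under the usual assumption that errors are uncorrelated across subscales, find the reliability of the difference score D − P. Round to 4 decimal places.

Var(D−P) = 1 + 1 − 2·0.79 = 2 − 1.58 = 0.42.
With uncorrelated errors the cross-covariances are all true-score covariance, so they carry over unchanged; only the diagonal terms shrink to ρᵢσᵢ².
True-score variance = [0.85 + 0.83] − 1.58 = 1.68 − 1.58 = 0.1.
Reliability = 0.1 / 0.42 = 0.2381.

0.2381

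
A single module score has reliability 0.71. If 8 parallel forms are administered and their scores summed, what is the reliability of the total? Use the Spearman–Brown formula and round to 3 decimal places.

0.951

ρ_k = kρ / (1 + (k−1)ρ) = 8·0.71 / (1 + 7·0.71) = 5.680 / 5.970 = 0.951.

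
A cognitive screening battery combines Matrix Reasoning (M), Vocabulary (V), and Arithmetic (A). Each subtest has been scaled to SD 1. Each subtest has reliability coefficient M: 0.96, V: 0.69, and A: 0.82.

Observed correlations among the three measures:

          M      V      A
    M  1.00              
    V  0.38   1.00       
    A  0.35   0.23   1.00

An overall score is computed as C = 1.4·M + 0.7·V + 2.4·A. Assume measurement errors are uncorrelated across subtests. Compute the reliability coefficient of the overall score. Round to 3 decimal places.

Var(C) = 1.4² + 0.7² + 2.4² + 2·[0.98·0.38 + 3.36·0.35 + 1.68·0.23] = 8.21 + 3.8696 = 12.0796.
Because errors are independent across components, Cov(Tᵢ,Tⱼ) = Cov(Xᵢ,Xⱼ); the off-diagonal part of the true-score variance is the same as above.
True-score variance = [1.4²·0.96 + 0.7²·0.69 + 2.4²·0.82] + 3.8696 = 6.9429 + 3.8696 = 10.8125.
Reliability = 10.8125 / 12.0796 = 0.895.

0.895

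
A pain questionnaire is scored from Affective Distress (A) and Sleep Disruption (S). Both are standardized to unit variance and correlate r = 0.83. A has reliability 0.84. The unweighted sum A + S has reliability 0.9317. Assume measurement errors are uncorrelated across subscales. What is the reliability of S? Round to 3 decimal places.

Var(A+S) = 2 + 2·0.83 = 3.660.
True-score variance = ρ_A + ρ_S + 2·0.83, so 0.9317 = (0.84 + ρ_S + 1.66) / 3.660.
ρ_S = 0.9317·3.660 − 0.84 − 1.66 = 0.910.

0.910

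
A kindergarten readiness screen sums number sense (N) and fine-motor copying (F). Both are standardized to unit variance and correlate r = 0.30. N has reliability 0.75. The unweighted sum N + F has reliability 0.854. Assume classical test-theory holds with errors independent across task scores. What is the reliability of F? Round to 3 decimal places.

0.870

Var(N+F) = 2 + 2·0.30 = 2.600.
True-score variance = ρ_N + ρ_F + 2·0.30, so 0.854 = (0.75 + ρ_F + 0.60) / 2.600.
ρ_F = 0.854·2.600 − 0.75 − 0.60 = 0.870.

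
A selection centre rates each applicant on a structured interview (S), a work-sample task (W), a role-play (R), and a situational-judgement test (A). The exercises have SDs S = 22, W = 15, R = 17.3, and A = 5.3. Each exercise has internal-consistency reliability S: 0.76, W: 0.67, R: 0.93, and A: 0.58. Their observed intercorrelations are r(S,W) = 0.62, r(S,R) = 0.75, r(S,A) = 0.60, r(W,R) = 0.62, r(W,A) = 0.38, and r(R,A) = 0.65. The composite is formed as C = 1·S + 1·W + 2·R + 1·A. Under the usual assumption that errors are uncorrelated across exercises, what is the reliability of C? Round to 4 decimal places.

Var(C) = 22² + 15² + 2²·17.3² + 5.3² + 2·[22·15·0.62 + 2·22·17.3·0.75 + 22·5.3·0.60 + 2·15·17.3·0.62 + 15·5.3·0.38 + 2·17.3·5.3·0.65] = 1934.25 + 2633.29 = 4567.54.
Because errors are independent across components, Cov(Tᵢ,Tⱼ) = Cov(Xᵢ,Xⱼ); the off-diagonal part of the true-score variance is the same as above.
True-score variance = [22²·0.76 + 15²·0.67 + 2²·17.3²·0.93 + 5.3²·0.58] + 2633.29 = 1648.24 + 2633.29 = 4281.54.
Reliability = 4281.54 / 4567.54 = 0.9374.

0.9374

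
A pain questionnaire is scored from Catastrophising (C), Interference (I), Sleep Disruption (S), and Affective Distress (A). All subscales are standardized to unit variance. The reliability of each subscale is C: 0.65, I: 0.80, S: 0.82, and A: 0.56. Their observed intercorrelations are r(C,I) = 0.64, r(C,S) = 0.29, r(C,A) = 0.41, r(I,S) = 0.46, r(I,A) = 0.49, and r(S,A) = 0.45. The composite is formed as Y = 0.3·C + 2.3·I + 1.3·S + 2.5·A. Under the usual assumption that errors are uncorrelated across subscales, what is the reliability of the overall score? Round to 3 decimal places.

Var(Y) = 0.3² + 2.3² + 1.3² + 2.5² + 2·[0.69·0.64 + 0.39·0.29 + 0.75·0.41 + 2.99·0.46 + 5.75·0.49 + 3.25·0.45] = 13.32 + 13.0352 = 26.3552.
Because errors are independent across components, Cov(Tᵢ,Tⱼ) = Cov(Xᵢ,Xⱼ); the off-diagonal part of the true-score variance is the same as above.
True-score variance = [0.3²·0.65 + 2.3²·0.80 + 1.3²·0.82 + 2.5²·0.56] + 13.0352 = 9.1763 + 13.0352 = 22.2115.
Reliability = 22.2115 / 26.3552 = 0.843.

0.843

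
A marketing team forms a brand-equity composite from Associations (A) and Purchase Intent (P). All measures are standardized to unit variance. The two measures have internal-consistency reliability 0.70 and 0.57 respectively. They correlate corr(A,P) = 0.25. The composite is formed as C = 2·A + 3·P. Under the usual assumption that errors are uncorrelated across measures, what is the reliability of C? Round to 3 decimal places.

Var(C) = 2² + 3² + 2·[6·0.25] = 13 + 3 = 16.
With uncorrelated errors the cross-covariances are all true-score covariance, so they carry over unchanged; only the diagonal terms shrink to ρᵢσᵢ².
True-score variance = [2²·0.70 + 3²·0.57] + 3 = 7.93 + 3 = 10.93.
Reliability = 10.93 / 16 = 0.683.

0.683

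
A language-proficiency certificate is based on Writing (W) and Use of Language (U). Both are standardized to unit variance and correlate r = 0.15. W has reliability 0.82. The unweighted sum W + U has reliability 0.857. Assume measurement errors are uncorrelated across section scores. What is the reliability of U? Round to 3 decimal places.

Var(W+U) = 2 + 2·0.15 = 2.300.
True-score variance = ρ_W + ρ_U + 2·0.15, so 0.857 = (0.82 + ρ_U + 0.30) / 2.300.
ρ_U = 0.857·2.300 − 0.82 − 0.30 = 0.851.

0.851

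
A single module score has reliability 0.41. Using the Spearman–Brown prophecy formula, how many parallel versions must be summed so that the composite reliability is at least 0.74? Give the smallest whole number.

5

k ≥ ρ*(1−ρ₁)/(ρ₁(1−ρ*)) = 0.74·0.59 / (0.41·0.26) = 4.096.
Smallest integer k = 5.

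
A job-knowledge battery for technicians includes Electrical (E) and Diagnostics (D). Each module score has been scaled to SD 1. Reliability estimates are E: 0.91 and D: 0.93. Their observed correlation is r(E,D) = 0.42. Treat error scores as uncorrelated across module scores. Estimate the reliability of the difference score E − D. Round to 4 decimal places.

Var(E−D) = 1 + 1 − 2·0.42 = 2 − 0.84 = 1.16.
With uncorrelated errors the cross-covariances are all true-score covariance, so they carry over unchanged; only the diagonal terms shrink to ρᵢσᵢ².
True-score variance = [0.91 + 0.93] − 0.84 = 1.84 − 0.84 = 1.
Reliability = 1 / 1.16 = 0.8621.

0.8621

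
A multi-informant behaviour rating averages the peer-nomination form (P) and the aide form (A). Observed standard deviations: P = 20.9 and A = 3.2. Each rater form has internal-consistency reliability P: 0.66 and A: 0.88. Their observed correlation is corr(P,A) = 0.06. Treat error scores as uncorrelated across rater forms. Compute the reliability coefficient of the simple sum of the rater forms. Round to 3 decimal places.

0.671

Var(P+A) = 20.9² + 3.2² + 2·[20.9·3.2·0.06] = 447.05 + 8.0256 = 455.076.
Under uncorrelated errors the observed covariances equal the true-score covariances, so only the own-variance terms attenuate.
True-score variance = [20.9²·0.66 + 3.2²·0.88] + 8.0256 = 297.306 + 8.0256 = 305.331.
Reliability = 305.331 / 455.076 = 0.671.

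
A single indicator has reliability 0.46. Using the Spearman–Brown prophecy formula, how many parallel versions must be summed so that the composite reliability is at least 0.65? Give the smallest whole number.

3

k ≥ ρ*(1−ρ₁)/(ρ₁(1−ρ*)) = 0.65·0.54 / (0.46·0.35) = 2.180.
Smallest integer k = 3.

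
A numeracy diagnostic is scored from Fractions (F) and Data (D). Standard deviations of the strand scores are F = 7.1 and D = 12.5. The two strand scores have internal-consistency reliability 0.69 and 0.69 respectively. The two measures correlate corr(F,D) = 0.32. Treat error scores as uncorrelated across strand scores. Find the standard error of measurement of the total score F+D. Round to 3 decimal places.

Var(total) = 206.66 + 56.8 = 263.46.
True-score variance = 142.595 + 56.8 = 199.395, so reliability = 0.7568.
Error variance = 263.46 − 199.395 = 64.0646; SEM = √64.0646 = 8.004.

8.004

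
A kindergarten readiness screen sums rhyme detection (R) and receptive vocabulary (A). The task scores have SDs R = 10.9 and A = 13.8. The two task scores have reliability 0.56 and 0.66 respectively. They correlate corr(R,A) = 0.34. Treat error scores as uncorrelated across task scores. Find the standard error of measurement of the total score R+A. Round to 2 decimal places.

10.82

Var(total) = 309.25 + 102.286 = 411.536.
True-score variance = 192.224 + 102.286 = 294.51, so reliability = 0.7156.
Error variance = 411.536 − 294.51 = 117.026; SEM = √117.026 = 10.82.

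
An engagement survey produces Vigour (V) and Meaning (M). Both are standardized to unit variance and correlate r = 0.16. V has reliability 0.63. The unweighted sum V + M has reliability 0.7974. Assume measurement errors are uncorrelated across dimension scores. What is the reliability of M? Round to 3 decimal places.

0.900

Var(V+M) = 2 + 2·0.16 = 2.320.
True-score variance = ρ_V + ρ_M + 2·0.16, so 0.7974 = (0.63 + ρ_M + 0.32) / 2.320.
ρ_M = 0.7974·2.320 − 0.63 − 0.32 = 0.900.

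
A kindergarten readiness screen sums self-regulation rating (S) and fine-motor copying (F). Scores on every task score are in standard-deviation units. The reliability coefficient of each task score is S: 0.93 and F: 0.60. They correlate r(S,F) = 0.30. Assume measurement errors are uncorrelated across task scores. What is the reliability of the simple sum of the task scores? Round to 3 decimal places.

0.819

Var(S+F) = 2 + 2·[0.30] = 2 + 0.6 = 2.6.
Under uncorrelated errors the observed covariances equal the true-score covariances, so only the own-variance terms attenuate.
True-score variance = [0.93 + 0.60] + 0.6 = 1.53 + 0.6 = 2.13.
Reliability = 2.13 / 2.6 = 0.819.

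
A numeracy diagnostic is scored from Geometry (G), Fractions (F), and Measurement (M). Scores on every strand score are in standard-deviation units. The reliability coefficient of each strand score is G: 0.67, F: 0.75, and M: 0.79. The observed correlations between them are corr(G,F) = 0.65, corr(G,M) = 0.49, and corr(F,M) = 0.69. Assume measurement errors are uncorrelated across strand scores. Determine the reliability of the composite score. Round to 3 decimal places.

Var(G+F+M) = 3 + 2·[0.65 + 0.49 + 0.69] = 3 + 3.66 = 6.66.
With uncorrelated errors the cross-covariances are all true-score covariance, so they carry over unchanged; only the diagonal terms shrink to ρᵢσᵢ².
True-score variance = [0.67 + 0.75 + 0.79] + 3.66 = 2.21 + 3.66 = 5.87.
Reliability = 5.87 / 6.66 = 0.881.

0.881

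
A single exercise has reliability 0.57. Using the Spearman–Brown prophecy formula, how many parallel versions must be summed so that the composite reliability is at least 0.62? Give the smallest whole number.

2

k ≥ ρ*(1−ρ₁)/(ρ₁(1−ρ*)) = 0.62·0.43 / (0.57·0.38) = 1.231.
Smallest integer k = 2.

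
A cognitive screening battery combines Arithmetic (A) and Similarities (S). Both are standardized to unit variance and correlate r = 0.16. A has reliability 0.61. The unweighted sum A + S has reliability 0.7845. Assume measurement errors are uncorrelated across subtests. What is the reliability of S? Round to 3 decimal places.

Var(A+S) = 2 + 2·0.16 = 2.320.
True-score variance = ρ_A + ρ_S + 2·0.16, so 0.7845 = (0.61 + ρ_S + 0.32) / 2.320.
ρ_S = 0.7845·2.320 − 0.61 − 0.32 = 0.890.

0.890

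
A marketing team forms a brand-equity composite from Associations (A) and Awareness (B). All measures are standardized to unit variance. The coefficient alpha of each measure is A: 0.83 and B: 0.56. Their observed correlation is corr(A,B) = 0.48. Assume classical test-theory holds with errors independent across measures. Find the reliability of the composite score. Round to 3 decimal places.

Var(A+B) = 2 + 2·[0.48] = 2 + 0.96 = 2.96.
With uncorrelated errors the cross-covariances are all true-score covariance, so they carry over unchanged; only the diagonal terms shrink to ρᵢσᵢ².
True-score variance = [0.83 + 0.56] + 0.96 = 1.39 + 0.96 = 2.35.
Reliability = 2.35 / 2.96 = 0.794.

0.794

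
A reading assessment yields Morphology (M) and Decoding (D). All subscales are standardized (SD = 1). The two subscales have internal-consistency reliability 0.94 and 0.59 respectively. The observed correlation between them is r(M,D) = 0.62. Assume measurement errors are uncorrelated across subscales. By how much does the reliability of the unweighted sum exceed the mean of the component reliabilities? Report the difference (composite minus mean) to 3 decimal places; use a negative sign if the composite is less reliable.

0.090

Var(sum) = 2 + 1.24 = 3.24; true-score variance = 1.53 + 1.24 = 2.77; composite reliability = 0.8549.
Mean component reliability = 0.7650.
Difference = 0.8549 − 0.7650 = 0.090.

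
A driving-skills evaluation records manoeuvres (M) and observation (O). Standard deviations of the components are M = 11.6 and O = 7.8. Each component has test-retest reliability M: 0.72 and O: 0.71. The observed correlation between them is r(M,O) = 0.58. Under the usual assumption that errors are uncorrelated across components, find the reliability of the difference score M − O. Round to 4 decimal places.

0.3883

Var(M−O) = 11.6² + 7.8² − 2·11.6·7.8·0.58 = 195.4 − 104.957 = 90.4432.
Under uncorrelated errors the observed covariances equal the true-score covariances, so only the own-variance terms attenuate.
True-score variance = [11.6²·0.72 + 7.8²·0.71] − 104.957 = 140.08 − 104.957 = 35.1228.
Reliability = 35.1228 / 90.4432 = 0.3883.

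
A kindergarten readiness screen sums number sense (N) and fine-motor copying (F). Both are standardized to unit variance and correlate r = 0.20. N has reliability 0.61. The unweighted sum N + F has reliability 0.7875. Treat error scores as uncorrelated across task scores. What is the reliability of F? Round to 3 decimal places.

0.880

Var(N+F) = 2 + 2·0.20 = 2.400.
True-score variance = ρ_N + ρ_F + 2·0.20, so 0.7875 = (0.61 + ρ_F + 0.40) / 2.400.
ρ_F = 0.7875·2.400 − 0.61 − 0.40 = 0.880.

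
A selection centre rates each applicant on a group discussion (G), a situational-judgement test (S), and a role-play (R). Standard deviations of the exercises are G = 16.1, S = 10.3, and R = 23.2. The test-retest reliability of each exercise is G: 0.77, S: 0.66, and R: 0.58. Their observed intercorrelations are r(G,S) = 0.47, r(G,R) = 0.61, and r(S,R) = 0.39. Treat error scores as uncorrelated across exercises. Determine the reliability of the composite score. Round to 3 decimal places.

0.811

Var(G+S+R) = 16.1² + 10.3² + 23.2² + 2·[16.1·10.3·0.47 + 16.1·23.2·0.61 + 10.3·23.2·0.39] = 903.54 + 797.963 = 1701.5.
With uncorrelated errors the cross-covariances are all true-score covariance, so they carry over unchanged; only the diagonal terms shrink to ρᵢσᵢ².
True-score variance = [16.1²·0.77 + 10.3²·0.66 + 23.2²·0.58] + 797.963 = 581.79 + 797.963 = 1379.75.
Reliability = 1379.75 / 1701.5 = 0.811.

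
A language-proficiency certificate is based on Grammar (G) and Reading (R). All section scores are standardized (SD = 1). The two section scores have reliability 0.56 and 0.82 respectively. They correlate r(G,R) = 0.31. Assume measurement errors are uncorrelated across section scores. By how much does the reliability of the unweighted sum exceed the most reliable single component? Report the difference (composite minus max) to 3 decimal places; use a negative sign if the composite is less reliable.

-0.057

Var(sum) = 2 + 0.62 = 2.62; true-score variance = 1.38 + 0.62 = 2; composite reliability = 0.7634.
Max component reliability = 0.8200.
Difference = 0.7634 − 0.8200 = -0.057.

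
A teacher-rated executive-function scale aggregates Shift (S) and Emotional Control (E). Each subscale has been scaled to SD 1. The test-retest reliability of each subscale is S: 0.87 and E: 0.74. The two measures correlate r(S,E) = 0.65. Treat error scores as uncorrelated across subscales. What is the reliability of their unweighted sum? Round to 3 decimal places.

0.882

Var(S+E) = 2 + 2·[0.65] = 2 + 1.3 = 3.3.
Because errors are independent across components, Cov(Tᵢ,Tⱼ) = Cov(Xᵢ,Xⱼ); the off-diagonal part of the true-score variance is the same as above.
True-score variance = [0.87 + 0.74] + 1.3 = 1.61 + 1.3 = 2.91.
Reliability = 2.91 / 3.3 = 0.882.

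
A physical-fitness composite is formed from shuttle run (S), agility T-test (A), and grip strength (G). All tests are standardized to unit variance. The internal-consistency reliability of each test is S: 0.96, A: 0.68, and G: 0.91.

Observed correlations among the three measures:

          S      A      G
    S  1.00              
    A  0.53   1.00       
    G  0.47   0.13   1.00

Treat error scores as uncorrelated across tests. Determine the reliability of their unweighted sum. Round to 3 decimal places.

Var(S+A+G) = 3 + 2·[0.53 + 0.47 + 0.13] = 3 + 2.26 = 5.26.
With uncorrelated errors the cross-covariances are all true-score covariance, so they carry over unchanged; only the diagonal terms shrink to ρᵢσᵢ².
True-score variance = [0.96 + 0.68 + 0.91] + 2.26 = 2.55 + 2.26 = 4.81.
Reliability = 4.81 / 5.26 = 0.914.

0.914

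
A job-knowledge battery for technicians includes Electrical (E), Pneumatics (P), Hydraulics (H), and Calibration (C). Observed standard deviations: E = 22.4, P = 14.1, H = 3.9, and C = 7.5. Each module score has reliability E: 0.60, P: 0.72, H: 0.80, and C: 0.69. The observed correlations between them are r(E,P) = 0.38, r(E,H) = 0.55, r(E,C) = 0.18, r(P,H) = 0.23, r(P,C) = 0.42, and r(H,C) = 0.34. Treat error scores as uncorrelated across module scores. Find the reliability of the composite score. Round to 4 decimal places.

0.7875

Var(E+P+H+C) = 22.4² + 14.1² + 3.9² + 7.5² + 2·[22.4·14.1·0.38 + 22.4·3.9·0.55 + 22.4·7.5·0.18 + 14.1·3.9·0.23 + 14.1·7.5·0.42 + 3.9·7.5·0.34] = 772.03 + 530.63 = 1302.66.
Under uncorrelated errors the observed covariances equal the true-score covariances, so only the own-variance terms attenuate.
True-score variance = [22.4²·0.60 + 14.1²·0.72 + 3.9²·0.80 + 7.5²·0.69] + 530.63 = 495.18 + 530.63 = 1025.81.
Reliability = 1025.81 / 1302.66 = 0.7875.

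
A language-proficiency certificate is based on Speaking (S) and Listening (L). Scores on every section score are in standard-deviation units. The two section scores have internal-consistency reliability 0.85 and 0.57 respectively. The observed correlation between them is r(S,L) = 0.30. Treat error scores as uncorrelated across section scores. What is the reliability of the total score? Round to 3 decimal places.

0.777

Var(S+L) = 2 + 2·[0.30] = 2 + 0.6 = 2.6.
With uncorrelated errors the cross-covariances are all true-score covariance, so they carry over unchanged; only the diagonal terms shrink to ρᵢσᵢ².
True-score variance = [0.85 + 0.57] + 0.6 = 1.42 + 0.6 = 2.02.
Reliability = 2.02 / 2.6 = 0.777.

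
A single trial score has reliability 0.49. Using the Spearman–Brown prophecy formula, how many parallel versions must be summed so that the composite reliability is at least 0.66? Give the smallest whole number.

k ≥ ρ*(1−ρ₁)/(ρ₁(1−ρ*)) = 0.66·0.51 / (0.49·0.34) = 2.020.
Smallest integer k = 3.

3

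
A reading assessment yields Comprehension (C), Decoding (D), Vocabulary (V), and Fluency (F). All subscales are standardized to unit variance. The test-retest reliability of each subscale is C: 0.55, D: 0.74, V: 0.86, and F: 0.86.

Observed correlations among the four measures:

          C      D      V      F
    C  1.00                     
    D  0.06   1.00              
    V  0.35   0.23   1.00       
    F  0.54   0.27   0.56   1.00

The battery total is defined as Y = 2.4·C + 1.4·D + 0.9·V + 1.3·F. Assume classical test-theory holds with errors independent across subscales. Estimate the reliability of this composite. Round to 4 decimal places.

0.8122

Var(Y) = 2.4² + 1.4² + 0.9² + 1.3² + 2·[3.36·0.06 + 2.16·0.35 + 3.12·0.54 + 1.26·0.23 + 1.82·0.27 + 1.17·0.56] = 10.22 + 8.1576 = 18.3776.
With uncorrelated errors the cross-covariances are all true-score covariance, so they carry over unchanged; only the diagonal terms shrink to ρᵢσᵢ².
True-score variance = [2.4²·0.55 + 1.4²·0.74 + 0.9²·0.86 + 1.3²·0.86] + 8.1576 = 6.7684 + 8.1576 = 14.926.
Reliability = 14.926 / 18.3776 = 0.8122.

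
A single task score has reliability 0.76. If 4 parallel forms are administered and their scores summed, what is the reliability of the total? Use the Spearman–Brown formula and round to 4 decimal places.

ρ_k = kρ / (1 + (k−1)ρ) = 4·0.76 / (1 + 3·0.76) = 3.040 / 3.280 = 0.9268.

0.9268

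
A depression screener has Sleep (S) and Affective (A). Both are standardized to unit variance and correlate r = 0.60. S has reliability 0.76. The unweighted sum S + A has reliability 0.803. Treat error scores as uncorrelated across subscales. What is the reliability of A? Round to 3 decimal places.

Var(S+A) = 2 + 2·0.60 = 3.200.
True-score variance = ρ_S + ρ_A + 2·0.60, so 0.803 = (0.76 + ρ_A + 1.20) / 3.200.
ρ_A = 0.803·3.200 − 0.76 − 1.20 = 0.610.

0.610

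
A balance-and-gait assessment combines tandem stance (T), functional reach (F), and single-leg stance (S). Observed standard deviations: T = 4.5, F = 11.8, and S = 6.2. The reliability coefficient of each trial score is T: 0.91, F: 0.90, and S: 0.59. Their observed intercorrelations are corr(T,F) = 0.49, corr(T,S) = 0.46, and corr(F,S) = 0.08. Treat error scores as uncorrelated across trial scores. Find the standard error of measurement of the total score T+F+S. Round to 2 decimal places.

Var(total) = 197.93 + 89.4116 = 287.342.
True-score variance = 166.423 + 89.4116 = 255.835, so reliability = 0.8904.
Error variance = 287.342 − 255.835 = 31.5069; SEM = √31.5069 = 5.61.

5.61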